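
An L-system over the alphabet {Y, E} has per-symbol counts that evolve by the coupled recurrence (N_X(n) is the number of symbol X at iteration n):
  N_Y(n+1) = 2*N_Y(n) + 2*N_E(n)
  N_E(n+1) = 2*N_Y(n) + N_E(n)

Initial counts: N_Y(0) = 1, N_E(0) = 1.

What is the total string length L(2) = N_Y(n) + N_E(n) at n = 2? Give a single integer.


Step 0: N_Y=1, N_E=1, L=2
Step 1: N_Y=4, N_E=3, L=7
Step 2: N_Y=14, N_E=11, L=25

Answer: 25


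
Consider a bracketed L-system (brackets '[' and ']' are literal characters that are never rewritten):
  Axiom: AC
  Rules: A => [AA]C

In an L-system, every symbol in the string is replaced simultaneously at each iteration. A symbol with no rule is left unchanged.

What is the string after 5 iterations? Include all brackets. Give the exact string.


Answer: [[[[[AA]C[AA]C]C[[AA]C[AA]C]C]C[[[AA]C[AA]C]C[[AA]C[AA]C]C]C]C[[[[AA]C[AA]C]C[[AA]C[AA]C]C]C[[[AA]C[AA]C]C[[AA]C[AA]C]C]C]C]CC

Derivation:
Step 0: AC
Step 1: [AA]CC
Step 2: [[AA]C[AA]C]CC
Step 3: [[[AA]C[AA]C]C[[AA]C[AA]C]C]CC
Step 4: [[[[AA]C[AA]C]C[[AA]C[AA]C]C]C[[[AA]C[AA]C]C[[AA]C[AA]C]C]C]CC
Step 5: [[[[[AA]C[AA]C]C[[AA]C[AA]C]C]C[[[AA]C[AA]C]C[[AA]C[AA]C]C]C]C[[[[AA]C[AA]C]C[[AA]C[AA]C]C]C[[[AA]C[AA]C]C[[AA]C[AA]C]C]C]C]CC


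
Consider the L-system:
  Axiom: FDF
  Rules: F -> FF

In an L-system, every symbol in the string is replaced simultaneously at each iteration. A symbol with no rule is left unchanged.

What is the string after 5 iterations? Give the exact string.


Step 0: FDF
Step 1: FFDFF
Step 2: FFFFDFFFF
Step 3: FFFFFFFFDFFFFFFFF
Step 4: FFFFFFFFFFFFFFFFDFFFFFFFFFFFFFFFF
Step 5: FFFFFFFFFFFFFFFFFFFFFFFFFFFFFFFFDFFFFFFFFFFFFFFFFFFFFFFFFFFFFFFFF

Answer: FFFFFFFFFFFFFFFFFFFFFFFFFFFFFFFFDFFFFFFFFFFFFFFFFFFFFFFFFFFFFFFFF


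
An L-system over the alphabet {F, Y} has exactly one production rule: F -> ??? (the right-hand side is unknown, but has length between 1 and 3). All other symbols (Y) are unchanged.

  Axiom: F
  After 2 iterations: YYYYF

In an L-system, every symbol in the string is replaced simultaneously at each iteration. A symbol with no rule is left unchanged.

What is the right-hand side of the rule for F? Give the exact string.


Answer: YYF

Derivation:
Trying F -> YYF:
  Step 0: F
  Step 1: YYF
  Step 2: YYYYF
Matches the given result.


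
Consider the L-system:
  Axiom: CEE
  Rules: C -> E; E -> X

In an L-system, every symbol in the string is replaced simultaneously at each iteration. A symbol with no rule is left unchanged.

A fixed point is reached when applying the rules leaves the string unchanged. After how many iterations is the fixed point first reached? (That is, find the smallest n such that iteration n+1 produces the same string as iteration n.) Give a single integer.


Step 0: CEE
Step 1: EXX
Step 2: XXX
Step 3: XXX  (unchanged — fixed point at step 2)

Answer: 2


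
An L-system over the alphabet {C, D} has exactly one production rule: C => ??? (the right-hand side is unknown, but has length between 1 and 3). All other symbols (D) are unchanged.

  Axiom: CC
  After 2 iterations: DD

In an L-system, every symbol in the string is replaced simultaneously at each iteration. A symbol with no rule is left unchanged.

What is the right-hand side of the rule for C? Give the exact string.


Trying C => D:
  Step 0: CC
  Step 1: DD
  Step 2: DD
Matches the given result.

Answer: D


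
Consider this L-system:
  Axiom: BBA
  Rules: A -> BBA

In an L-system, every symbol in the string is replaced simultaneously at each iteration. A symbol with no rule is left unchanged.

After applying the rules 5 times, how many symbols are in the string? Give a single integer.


Step 0: length = 3
Step 1: length = 5
Step 2: length = 7
Step 3: length = 9
Step 4: length = 11
Step 5: length = 13

Answer: 13


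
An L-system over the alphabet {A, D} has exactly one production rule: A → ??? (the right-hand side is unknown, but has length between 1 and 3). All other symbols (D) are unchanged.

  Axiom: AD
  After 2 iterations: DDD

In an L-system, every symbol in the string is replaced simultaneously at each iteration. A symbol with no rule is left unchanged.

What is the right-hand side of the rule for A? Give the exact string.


Answer: DD

Derivation:
Trying A → DD:
  Step 0: AD
  Step 1: DDD
  Step 2: DDD
Matches the given result.


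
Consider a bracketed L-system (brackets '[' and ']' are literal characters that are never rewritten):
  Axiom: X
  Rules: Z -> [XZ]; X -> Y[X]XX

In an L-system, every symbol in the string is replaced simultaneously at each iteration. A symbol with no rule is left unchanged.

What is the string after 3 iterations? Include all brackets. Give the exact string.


Step 0: X
Step 1: Y[X]XX
Step 2: Y[Y[X]XX]Y[X]XXY[X]XX
Step 3: Y[Y[Y[X]XX]Y[X]XXY[X]XX]Y[Y[X]XX]Y[X]XXY[X]XXY[Y[X]XX]Y[X]XXY[X]XX

Answer: Y[Y[Y[X]XX]Y[X]XXY[X]XX]Y[Y[X]XX]Y[X]XXY[X]XXY[Y[X]XX]Y[X]XXY[X]XX


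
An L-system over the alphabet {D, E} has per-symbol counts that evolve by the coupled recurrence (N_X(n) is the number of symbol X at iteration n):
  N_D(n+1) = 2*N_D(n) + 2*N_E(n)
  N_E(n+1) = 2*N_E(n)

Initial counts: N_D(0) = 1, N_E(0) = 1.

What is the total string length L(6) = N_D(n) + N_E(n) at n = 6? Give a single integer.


Answer: 512

Derivation:
Step 0: N_D=1, N_E=1, L=2
Step 1: N_D=4, N_E=2, L=6
Step 2: N_D=12, N_E=4, L=16
Step 3: N_D=32, N_E=8, L=40
Step 4: N_D=80, N_E=16, L=96
Step 5: N_D=192, N_E=32, L=224
Step 6: N_D=448, N_E=64, L=512


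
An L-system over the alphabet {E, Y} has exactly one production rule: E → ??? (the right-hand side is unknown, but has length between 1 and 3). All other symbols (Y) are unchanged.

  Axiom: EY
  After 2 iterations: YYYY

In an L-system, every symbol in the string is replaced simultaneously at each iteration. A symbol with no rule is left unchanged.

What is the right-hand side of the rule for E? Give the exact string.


Trying E → YYY:
  Step 0: EY
  Step 1: YYYY
  Step 2: YYYY
Matches the given result.

Answer: YYY


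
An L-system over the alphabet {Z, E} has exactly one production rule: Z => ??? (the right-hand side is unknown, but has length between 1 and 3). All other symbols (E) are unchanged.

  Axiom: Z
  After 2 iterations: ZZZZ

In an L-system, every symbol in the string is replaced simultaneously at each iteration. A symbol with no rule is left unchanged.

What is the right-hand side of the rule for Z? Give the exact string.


Trying Z => ZZ:
  Step 0: Z
  Step 1: ZZ
  Step 2: ZZZZ
Matches the given result.

Answer: ZZ


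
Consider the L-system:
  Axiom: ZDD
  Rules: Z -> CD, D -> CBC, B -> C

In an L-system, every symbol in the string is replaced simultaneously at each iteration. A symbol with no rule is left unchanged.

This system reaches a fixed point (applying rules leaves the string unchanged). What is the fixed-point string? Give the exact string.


Step 0: ZDD
Step 1: CDCBCCBC
Step 2: CCBCCCCCCC
Step 3: CCCCCCCCCC
Step 4: CCCCCCCCCC  (unchanged — fixed point at step 3)

Answer: CCCCCCCCCC


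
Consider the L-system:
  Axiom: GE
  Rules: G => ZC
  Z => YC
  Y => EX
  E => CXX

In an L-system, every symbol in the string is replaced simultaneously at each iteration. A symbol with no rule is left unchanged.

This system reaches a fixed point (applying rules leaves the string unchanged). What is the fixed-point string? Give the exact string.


Answer: CXXXCCCXX

Derivation:
Step 0: GE
Step 1: ZCCXX
Step 2: YCCCXX
Step 3: EXCCCXX
Step 4: CXXXCCCXX
Step 5: CXXXCCCXX  (unchanged — fixed point at step 4)


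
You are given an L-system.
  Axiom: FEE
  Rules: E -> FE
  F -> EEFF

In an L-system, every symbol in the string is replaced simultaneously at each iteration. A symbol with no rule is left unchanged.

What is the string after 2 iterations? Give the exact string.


Answer: FEFEEEFFEEFFEEFFFEEEFFFE

Derivation:
Step 0: FEE
Step 1: EEFFFEFE
Step 2: FEFEEEFFEEFFEEFFFEEEFFFE


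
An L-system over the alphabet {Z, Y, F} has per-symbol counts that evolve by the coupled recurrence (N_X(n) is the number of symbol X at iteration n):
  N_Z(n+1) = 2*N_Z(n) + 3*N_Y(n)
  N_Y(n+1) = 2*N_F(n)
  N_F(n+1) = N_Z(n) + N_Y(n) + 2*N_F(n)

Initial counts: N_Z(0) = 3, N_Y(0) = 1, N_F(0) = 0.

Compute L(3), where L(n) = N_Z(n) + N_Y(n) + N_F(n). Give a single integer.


Step 0: N_Z=3, N_Y=1, N_F=0, L=4
Step 1: N_Z=9, N_Y=0, N_F=4, L=13
Step 2: N_Z=18, N_Y=8, N_F=17, L=43
Step 3: N_Z=60, N_Y=34, N_F=60, L=154

Answer: 154


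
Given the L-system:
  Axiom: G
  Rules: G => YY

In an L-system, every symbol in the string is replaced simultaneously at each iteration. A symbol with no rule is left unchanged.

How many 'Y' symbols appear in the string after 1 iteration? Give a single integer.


Step 0: G  (0 'Y')
Step 1: YY  (2 'Y')

Answer: 2


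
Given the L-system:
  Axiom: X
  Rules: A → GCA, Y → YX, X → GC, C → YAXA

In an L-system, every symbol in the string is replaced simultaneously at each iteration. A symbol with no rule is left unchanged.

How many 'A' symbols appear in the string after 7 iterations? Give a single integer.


Answer: 80

Derivation:
Step 0: X  (0 'A')
Step 1: GC  (0 'A')
Step 2: GYAXA  (2 'A')
Step 3: GYXGCAGCGCA  (2 'A')
Step 4: GYXGCGYAXAGCAGYAXAGYAXAGCA  (8 'A')
Step 5: GYXGCGYAXAGYXGCAGCGCAGYAXAGCAGYXGCAGCGCAGYXGCAGCGCAGYAXAGCA  (14 'A')
Step 6: GYXGCGYAXAGYXGCAGCGCAGYXGCGYAXAGCAGYAXAGYAXAGCAGYXGCAGCGCAGYAXAGCAGYXGCGYAXAGCAGYAXAGYAXAGCAGYXGCGYAXAGCAGYAXAGYAXAGCAGYXGCAGCGCAGYAXAGCA  (38 'A')
Step 7: GYXGCGYAXAGYXGCAGCGCAGYXGCGYAXAGCAGYAXAGYAXAGCAGYXGCGYAXAGYXGCAGCGCAGYAXAGCAGYXGCAGCGCAGYXGCAGCGCAGYAXAGCAGYXGCGYAXAGCAGYAXAGYAXAGCAGYXGCAGCGCAGYAXAGCAGYXGCGYAXAGYXGCAGCGCAGYAXAGCAGYXGCAGCGCAGYXGCAGCGCAGYAXAGCAGYXGCGYAXAGYXGCAGCGCAGYAXAGCAGYXGCAGCGCAGYXGCAGCGCAGYAXAGCAGYXGCGYAXAGCAGYAXAGYAXAGCAGYXGCAGCGCAGYAXAGCA  (80 'A')


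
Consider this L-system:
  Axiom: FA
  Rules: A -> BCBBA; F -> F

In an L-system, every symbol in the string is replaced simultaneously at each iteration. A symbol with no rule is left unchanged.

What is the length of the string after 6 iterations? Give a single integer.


Step 0: length = 2
Step 1: length = 6
Step 2: length = 10
Step 3: length = 14
Step 4: length = 18
Step 5: length = 22
Step 6: length = 26

Answer: 26


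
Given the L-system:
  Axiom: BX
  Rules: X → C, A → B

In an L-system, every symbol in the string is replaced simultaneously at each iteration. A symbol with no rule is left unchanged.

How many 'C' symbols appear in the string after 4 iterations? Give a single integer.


Answer: 1

Derivation:
Step 0: BX  (0 'C')
Step 1: BC  (1 'C')
Step 2: BC  (1 'C')
Step 3: BC  (1 'C')
Step 4: BC  (1 'C')


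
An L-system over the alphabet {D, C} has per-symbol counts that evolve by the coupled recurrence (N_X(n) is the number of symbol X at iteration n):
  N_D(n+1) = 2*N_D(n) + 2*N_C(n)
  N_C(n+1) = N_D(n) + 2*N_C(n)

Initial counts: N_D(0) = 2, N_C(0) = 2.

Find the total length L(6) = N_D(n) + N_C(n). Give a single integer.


Step 0: N_D=2, N_C=2, L=4
Step 1: N_D=8, N_C=6, L=14
Step 2: N_D=28, N_C=20, L=48
Step 3: N_D=96, N_C=68, L=164
Step 4: N_D=328, N_C=232, L=560
Step 5: N_D=1120, N_C=792, L=1912
Step 6: N_D=3824, N_C=2704, L=6528

Answer: 6528


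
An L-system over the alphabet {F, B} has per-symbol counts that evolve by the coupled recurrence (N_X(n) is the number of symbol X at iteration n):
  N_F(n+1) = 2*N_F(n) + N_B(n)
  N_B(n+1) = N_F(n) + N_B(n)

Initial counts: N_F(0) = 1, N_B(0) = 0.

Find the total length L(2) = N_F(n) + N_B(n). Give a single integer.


Answer: 8

Derivation:
Step 0: N_F=1, N_B=0, L=1
Step 1: N_F=2, N_B=1, L=3
Step 2: N_F=5, N_B=3, L=8


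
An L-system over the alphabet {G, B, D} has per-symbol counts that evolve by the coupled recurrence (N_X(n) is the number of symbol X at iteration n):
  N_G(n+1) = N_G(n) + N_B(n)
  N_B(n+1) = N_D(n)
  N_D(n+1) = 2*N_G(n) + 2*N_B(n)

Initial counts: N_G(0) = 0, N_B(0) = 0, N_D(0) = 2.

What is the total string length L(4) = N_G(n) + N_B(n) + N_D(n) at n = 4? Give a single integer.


Answer: 22

Derivation:
Step 0: N_G=0, N_B=0, N_D=2, L=2
Step 1: N_G=0, N_B=2, N_D=0, L=2
Step 2: N_G=2, N_B=0, N_D=4, L=6
Step 3: N_G=2, N_B=4, N_D=4, L=10
Step 4: N_G=6, N_B=4, N_D=12, L=22


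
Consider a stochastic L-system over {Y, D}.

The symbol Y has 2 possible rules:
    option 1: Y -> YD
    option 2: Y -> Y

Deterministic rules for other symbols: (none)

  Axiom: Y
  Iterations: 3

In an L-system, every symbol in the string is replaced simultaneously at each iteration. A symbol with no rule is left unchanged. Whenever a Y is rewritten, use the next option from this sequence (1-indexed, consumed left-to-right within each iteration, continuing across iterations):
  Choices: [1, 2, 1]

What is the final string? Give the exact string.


Step 0: Y
Step 1: YD  (used choices [1])
Step 2: YD  (used choices [2])
Step 3: YDD  (used choices [1])

Answer: YDD


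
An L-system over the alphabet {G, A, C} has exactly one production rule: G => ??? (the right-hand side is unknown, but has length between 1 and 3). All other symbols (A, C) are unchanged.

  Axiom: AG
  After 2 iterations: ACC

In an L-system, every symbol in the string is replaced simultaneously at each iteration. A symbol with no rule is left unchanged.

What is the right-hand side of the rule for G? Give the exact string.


Answer: CC

Derivation:
Trying G => CC:
  Step 0: AG
  Step 1: ACC
  Step 2: ACC
Matches the given result.


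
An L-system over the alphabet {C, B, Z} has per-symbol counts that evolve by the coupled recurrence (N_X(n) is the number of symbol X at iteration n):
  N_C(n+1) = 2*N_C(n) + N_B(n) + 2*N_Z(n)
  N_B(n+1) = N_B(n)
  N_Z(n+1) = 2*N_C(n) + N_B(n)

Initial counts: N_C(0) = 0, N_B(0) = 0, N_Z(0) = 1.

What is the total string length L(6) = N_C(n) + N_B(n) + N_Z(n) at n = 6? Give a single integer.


Answer: 832

Derivation:
Step 0: N_C=0, N_B=0, N_Z=1, L=1
Step 1: N_C=2, N_B=0, N_Z=0, L=2
Step 2: N_C=4, N_B=0, N_Z=4, L=8
Step 3: N_C=16, N_B=0, N_Z=8, L=24
Step 4: N_C=48, N_B=0, N_Z=32, L=80
Step 5: N_C=160, N_B=0, N_Z=96, L=256
Step 6: N_C=512, N_B=0, N_Z=320, L=832


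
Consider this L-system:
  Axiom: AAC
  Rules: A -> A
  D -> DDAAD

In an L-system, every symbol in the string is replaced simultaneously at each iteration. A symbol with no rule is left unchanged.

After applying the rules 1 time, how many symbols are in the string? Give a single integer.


Step 0: length = 3
Step 1: length = 3

Answer: 3


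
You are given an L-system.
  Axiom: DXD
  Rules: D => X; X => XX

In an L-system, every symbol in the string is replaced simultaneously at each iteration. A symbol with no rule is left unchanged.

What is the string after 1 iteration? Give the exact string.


Step 0: DXD
Step 1: XXXX

Answer: XXXX


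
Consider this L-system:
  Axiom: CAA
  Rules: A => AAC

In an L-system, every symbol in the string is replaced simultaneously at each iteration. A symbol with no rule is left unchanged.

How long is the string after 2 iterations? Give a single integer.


Answer: 15

Derivation:
Step 0: length = 3
Step 1: length = 7
Step 2: length = 15


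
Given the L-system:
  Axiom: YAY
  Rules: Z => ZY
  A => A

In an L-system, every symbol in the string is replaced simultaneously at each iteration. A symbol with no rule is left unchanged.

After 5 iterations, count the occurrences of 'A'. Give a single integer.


Answer: 1

Derivation:
Step 0: YAY  (1 'A')
Step 1: YAY  (1 'A')
Step 2: YAY  (1 'A')
Step 3: YAY  (1 'A')
Step 4: YAY  (1 'A')
Step 5: YAY  (1 'A')


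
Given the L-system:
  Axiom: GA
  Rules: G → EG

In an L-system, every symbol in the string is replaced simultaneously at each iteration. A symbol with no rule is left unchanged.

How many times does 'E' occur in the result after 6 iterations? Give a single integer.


Step 0: GA  (0 'E')
Step 1: EGA  (1 'E')
Step 2: EEGA  (2 'E')
Step 3: EEEGA  (3 'E')
Step 4: EEEEGA  (4 'E')
Step 5: EEEEEGA  (5 'E')
Step 6: EEEEEEGA  (6 'E')

Answer: 6


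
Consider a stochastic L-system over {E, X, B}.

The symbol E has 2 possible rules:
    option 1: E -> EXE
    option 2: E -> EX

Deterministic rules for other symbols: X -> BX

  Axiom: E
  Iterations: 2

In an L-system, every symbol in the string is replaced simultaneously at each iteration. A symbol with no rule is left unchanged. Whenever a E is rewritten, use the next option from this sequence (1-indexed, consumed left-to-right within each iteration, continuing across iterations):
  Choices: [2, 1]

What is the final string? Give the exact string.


Step 0: E
Step 1: EX  (used choices [2])
Step 2: EXEBX  (used choices [1])

Answer: EXEBX


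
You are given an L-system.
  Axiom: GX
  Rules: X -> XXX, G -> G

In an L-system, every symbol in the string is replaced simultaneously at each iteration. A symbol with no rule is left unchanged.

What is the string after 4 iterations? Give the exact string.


Step 0: GX
Step 1: GXXX
Step 2: GXXXXXXXXX
Step 3: GXXXXXXXXXXXXXXXXXXXXXXXXXXX
Step 4: GXXXXXXXXXXXXXXXXXXXXXXXXXXXXXXXXXXXXXXXXXXXXXXXXXXXXXXXXXXXXXXXXXXXXXXXXXXXXXXXXX

Answer: GXXXXXXXXXXXXXXXXXXXXXXXXXXXXXXXXXXXXXXXXXXXXXXXXXXXXXXXXXXXXXXXXXXXXXXXXXXXXXXXXX


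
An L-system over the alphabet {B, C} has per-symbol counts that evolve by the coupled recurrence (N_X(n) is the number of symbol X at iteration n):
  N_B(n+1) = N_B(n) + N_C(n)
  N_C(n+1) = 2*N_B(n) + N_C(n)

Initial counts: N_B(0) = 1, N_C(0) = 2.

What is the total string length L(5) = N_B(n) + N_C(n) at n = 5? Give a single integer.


Step 0: N_B=1, N_C=2, L=3
Step 1: N_B=3, N_C=4, L=7
Step 2: N_B=7, N_C=10, L=17
Step 3: N_B=17, N_C=24, L=41
Step 4: N_B=41, N_C=58, L=99
Step 5: N_B=99, N_C=140, L=239

Answer: 239


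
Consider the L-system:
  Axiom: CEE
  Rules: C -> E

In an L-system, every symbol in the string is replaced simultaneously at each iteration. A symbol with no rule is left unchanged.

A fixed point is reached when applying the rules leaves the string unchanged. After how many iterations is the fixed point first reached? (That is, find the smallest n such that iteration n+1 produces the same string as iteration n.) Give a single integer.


Answer: 1

Derivation:
Step 0: CEE
Step 1: EEE
Step 2: EEE  (unchanged — fixed point at step 1)


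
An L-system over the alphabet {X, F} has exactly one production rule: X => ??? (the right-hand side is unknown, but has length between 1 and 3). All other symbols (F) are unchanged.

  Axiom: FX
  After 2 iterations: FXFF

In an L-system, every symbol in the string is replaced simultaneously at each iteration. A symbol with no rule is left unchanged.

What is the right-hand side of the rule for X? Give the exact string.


Answer: XF

Derivation:
Trying X => XF:
  Step 0: FX
  Step 1: FXF
  Step 2: FXFF
Matches the given result.


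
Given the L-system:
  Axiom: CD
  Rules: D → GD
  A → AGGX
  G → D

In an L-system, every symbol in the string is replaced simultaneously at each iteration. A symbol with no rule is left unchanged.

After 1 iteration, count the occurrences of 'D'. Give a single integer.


Answer: 1

Derivation:
Step 0: CD  (1 'D')
Step 1: CGD  (1 'D')


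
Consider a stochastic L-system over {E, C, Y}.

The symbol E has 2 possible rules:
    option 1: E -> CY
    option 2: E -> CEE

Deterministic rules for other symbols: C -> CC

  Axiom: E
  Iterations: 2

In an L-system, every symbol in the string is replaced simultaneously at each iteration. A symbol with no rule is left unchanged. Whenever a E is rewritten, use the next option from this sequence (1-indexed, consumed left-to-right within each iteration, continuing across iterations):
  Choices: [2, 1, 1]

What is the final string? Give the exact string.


Step 0: E
Step 1: CEE  (used choices [2])
Step 2: CCCYCY  (used choices [1, 1])

Answer: CCCYCY


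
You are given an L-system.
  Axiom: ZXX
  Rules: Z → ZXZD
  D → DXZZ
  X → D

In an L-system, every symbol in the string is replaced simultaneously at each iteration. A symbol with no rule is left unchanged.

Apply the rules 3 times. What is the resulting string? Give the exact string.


Answer: ZXZDDZXZDDXZZDXZZZXZDDZXZDDXZZDXZZDZXZDZXZDDXZZDZXZDZXZDDXZZDZXZDZXZD

Derivation:
Step 0: ZXX
Step 1: ZXZDDD
Step 2: ZXZDDZXZDDXZZDXZZDXZZ
Step 3: ZXZDDZXZDDXZZDXZZZXZDDZXZDDXZZDXZZDZXZDZXZDDXZZDZXZDZXZDDXZZDZXZDZXZD


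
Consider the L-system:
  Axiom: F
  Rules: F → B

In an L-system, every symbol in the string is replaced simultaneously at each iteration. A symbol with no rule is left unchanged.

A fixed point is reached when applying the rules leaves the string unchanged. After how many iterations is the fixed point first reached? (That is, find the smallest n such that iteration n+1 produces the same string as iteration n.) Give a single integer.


Step 0: F
Step 1: B
Step 2: B  (unchanged — fixed point at step 1)

Answer: 1


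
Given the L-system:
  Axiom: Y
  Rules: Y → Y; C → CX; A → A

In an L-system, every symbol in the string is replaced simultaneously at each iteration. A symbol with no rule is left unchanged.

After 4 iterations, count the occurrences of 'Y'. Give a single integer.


Answer: 1

Derivation:
Step 0: Y  (1 'Y')
Step 1: Y  (1 'Y')
Step 2: Y  (1 'Y')
Step 3: Y  (1 'Y')
Step 4: Y  (1 'Y')


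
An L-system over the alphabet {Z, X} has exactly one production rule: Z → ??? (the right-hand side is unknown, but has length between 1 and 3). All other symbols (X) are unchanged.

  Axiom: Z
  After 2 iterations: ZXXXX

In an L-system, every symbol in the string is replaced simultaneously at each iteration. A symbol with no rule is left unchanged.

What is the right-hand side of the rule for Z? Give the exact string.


Answer: ZXX

Derivation:
Trying Z → ZXX:
  Step 0: Z
  Step 1: ZXX
  Step 2: ZXXXX
Matches the given result.


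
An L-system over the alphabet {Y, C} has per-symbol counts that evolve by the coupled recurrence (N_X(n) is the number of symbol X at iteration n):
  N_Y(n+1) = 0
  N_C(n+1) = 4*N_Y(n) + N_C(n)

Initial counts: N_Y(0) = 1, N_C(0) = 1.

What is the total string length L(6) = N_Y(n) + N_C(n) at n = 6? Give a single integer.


Answer: 5

Derivation:
Step 0: N_Y=1, N_C=1, L=2
Step 1: N_Y=0, N_C=5, L=5
Step 2: N_Y=0, N_C=5, L=5
Step 3: N_Y=0, N_C=5, L=5
Step 4: N_Y=0, N_C=5, L=5
Step 5: N_Y=0, N_C=5, L=5
Step 6: N_Y=0, N_C=5, L=5


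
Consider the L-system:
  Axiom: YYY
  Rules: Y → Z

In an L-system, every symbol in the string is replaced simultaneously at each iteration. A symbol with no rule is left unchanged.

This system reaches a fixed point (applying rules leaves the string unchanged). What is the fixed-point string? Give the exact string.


Answer: ZZZ

Derivation:
Step 0: YYY
Step 1: ZZZ
Step 2: ZZZ  (unchanged — fixed point at step 1)


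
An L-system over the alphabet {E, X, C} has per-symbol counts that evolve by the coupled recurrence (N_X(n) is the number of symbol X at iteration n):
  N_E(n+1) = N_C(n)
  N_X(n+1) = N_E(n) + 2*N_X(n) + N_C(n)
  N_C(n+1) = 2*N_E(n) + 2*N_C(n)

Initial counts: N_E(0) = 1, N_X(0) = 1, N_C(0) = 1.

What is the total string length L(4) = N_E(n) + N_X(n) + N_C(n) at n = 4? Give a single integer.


Step 0: N_E=1, N_X=1, N_C=1, L=3
Step 1: N_E=1, N_X=4, N_C=4, L=9
Step 2: N_E=4, N_X=13, N_C=10, L=27
Step 3: N_E=10, N_X=40, N_C=28, L=78
Step 4: N_E=28, N_X=118, N_C=76, L=222

Answer: 222


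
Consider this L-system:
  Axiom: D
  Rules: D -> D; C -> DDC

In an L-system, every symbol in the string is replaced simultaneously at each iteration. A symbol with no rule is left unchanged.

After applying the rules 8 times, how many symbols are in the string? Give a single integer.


Step 0: length = 1
Step 1: length = 1
Step 2: length = 1
Step 3: length = 1
Step 4: length = 1
Step 5: length = 1
Step 6: length = 1
Step 7: length = 1
Step 8: length = 1

Answer: 1


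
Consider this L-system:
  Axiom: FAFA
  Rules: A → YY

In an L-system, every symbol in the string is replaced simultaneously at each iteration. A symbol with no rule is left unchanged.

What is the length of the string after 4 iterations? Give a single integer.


Step 0: length = 4
Step 1: length = 6
Step 2: length = 6
Step 3: length = 6
Step 4: length = 6

Answer: 6


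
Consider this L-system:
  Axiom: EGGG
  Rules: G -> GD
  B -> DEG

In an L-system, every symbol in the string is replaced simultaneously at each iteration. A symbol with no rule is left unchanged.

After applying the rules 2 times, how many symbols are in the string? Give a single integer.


Step 0: length = 4
Step 1: length = 7
Step 2: length = 10

Answer: 10


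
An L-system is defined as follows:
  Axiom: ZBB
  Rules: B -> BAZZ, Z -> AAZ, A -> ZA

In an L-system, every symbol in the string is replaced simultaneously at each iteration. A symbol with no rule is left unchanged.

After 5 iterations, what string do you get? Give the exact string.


Answer: AAZZAAAZZAZAZAAAZZAZAAAZAAZZAAAZZAAAZZAZAZAAAZZAZAAAZAAZZAZAZAAAZAAZZAZAZAAAZAAZZAAAZZAAAZZAZAZAAAZBAZZZAAAZAAZAAZZAZAZAAAZZAZAAAZZAZAAAZAAZZAAAZZAAAZZAZAZAAAZAAZZAAAZZAZAZAAAZAAZZAAAZZAZAZAAAZZAZAAAZAAZZAZAZAAAZAAZZAZAZAAAZAAZZAAAZZAAAZZAZAZAAAZZAZAAAZAAZZAZAZAAAZAAZZAAAZZAAAZZAZAZAAAZBAZZZAAAZAAZAAZZAZAZAAAZZAZAAAZZAZAAAZAAZZAAAZZAAAZZAZAZAAAZAAZZAAAZZAZAZAAAZAAZZAAAZZAZAZAAAZZAZAAAZAAZZAZAZAAAZAAZZAZAZAAAZAAZZAAAZZAAAZZAZAZAAAZZAZAAAZAAZZAZAZAAAZAAZZAAAZZAAAZZAZAZAAAZ

Derivation:
Step 0: ZBB
Step 1: AAZBAZZBAZZ
Step 2: ZAZAAAZBAZZZAAAZAAZBAZZZAAAZAAZ
Step 3: AAZZAAAZZAZAZAAAZBAZZZAAAZAAZAAZZAZAZAAAZZAZAAAZBAZZZAAAZAAZAAZZAZAZAAAZZAZAAAZ
Step 4: ZAZAAAZAAZZAZAZAAAZAAZZAAAZZAAAZZAZAZAAAZBAZZZAAAZAAZAAZZAZAZAAAZZAZAAAZZAZAAAZAAZZAAAZZAAAZZAZAZAAAZAAZZAAAZZAZAZAAAZBAZZZAAAZAAZAAZZAZAZAAAZZAZAAAZZAZAAAZAAZZAAAZZAAAZZAZAZAAAZAAZZAAAZZAZAZAAAZ
Step 5: AAZZAAAZZAZAZAAAZZAZAAAZAAZZAAAZZAAAZZAZAZAAAZZAZAAAZAAZZAZAZAAAZAAZZAZAZAAAZAAZZAAAZZAAAZZAZAZAAAZBAZZZAAAZAAZAAZZAZAZAAAZZAZAAAZZAZAAAZAAZZAAAZZAAAZZAZAZAAAZAAZZAAAZZAZAZAAAZAAZZAAAZZAZAZAAAZZAZAAAZAAZZAZAZAAAZAAZZAZAZAAAZAAZZAAAZZAAAZZAZAZAAAZZAZAAAZAAZZAZAZAAAZAAZZAAAZZAAAZZAZAZAAAZBAZZZAAAZAAZAAZZAZAZAAAZZAZAAAZZAZAAAZAAZZAAAZZAAAZZAZAZAAAZAAZZAAAZZAZAZAAAZAAZZAAAZZAZAZAAAZZAZAAAZAAZZAZAZAAAZAAZZAZAZAAAZAAZZAAAZZAAAZZAZAZAAAZZAZAAAZAAZZAZAZAAAZAAZZAAAZZAAAZZAZAZAAAZ


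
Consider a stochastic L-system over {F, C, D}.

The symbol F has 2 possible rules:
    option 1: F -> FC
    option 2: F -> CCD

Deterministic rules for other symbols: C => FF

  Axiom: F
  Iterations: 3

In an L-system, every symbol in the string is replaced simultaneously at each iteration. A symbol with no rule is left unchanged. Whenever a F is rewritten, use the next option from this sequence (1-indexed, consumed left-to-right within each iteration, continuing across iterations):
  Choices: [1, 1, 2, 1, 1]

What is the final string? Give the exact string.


Step 0: F
Step 1: FC  (used choices [1])
Step 2: FCFF  (used choices [1])
Step 3: CCDFFFCFC  (used choices [2, 1, 1])

Answer: CCDFFFCFC


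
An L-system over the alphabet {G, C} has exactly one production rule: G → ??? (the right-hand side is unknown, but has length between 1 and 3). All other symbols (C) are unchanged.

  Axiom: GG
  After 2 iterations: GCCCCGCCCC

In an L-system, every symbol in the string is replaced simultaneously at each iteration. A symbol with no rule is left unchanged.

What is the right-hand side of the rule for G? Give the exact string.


Trying G → GCC:
  Step 0: GG
  Step 1: GCCGCC
  Step 2: GCCCCGCCCC
Matches the given result.

Answer: GCC


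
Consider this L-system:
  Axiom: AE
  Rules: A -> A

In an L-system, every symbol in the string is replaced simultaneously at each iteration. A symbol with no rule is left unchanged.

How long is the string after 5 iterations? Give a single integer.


Step 0: length = 2
Step 1: length = 2
Step 2: length = 2
Step 3: length = 2
Step 4: length = 2
Step 5: length = 2

Answer: 2


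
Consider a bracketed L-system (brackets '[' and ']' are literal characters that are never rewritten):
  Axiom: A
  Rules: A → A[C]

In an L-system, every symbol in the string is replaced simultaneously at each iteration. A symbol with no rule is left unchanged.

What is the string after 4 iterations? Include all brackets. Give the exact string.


Step 0: A
Step 1: A[C]
Step 2: A[C][C]
Step 3: A[C][C][C]
Step 4: A[C][C][C][C]

Answer: A[C][C][C][C]


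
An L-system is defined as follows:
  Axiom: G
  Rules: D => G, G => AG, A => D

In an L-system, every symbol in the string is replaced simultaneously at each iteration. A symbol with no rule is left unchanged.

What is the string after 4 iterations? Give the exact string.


Step 0: G
Step 1: AG
Step 2: DAG
Step 3: GDAG
Step 4: AGGDAG

Answer: AGGDAG


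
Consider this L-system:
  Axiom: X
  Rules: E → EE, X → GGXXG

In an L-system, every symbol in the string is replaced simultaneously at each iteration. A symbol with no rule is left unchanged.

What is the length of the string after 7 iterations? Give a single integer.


Step 0: length = 1
Step 1: length = 5
Step 2: length = 13
Step 3: length = 29
Step 4: length = 61
Step 5: length = 125
Step 6: length = 253
Step 7: length = 509

Answer: 509


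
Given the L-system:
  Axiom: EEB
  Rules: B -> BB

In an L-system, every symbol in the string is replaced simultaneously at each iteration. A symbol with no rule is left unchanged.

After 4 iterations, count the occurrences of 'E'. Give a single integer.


Answer: 2

Derivation:
Step 0: EEB  (2 'E')
Step 1: EEBB  (2 'E')
Step 2: EEBBBB  (2 'E')
Step 3: EEBBBBBBBB  (2 'E')
Step 4: EEBBBBBBBBBBBBBBBB  (2 'E')


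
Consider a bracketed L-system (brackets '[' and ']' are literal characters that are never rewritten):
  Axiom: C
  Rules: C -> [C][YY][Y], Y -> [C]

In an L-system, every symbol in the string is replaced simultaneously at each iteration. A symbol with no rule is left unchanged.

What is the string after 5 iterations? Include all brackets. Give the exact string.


Answer: [[[[[C][YY][Y]][[C][C]][[C]]][[[C][YY][Y]][[C][YY][Y]]][[[C][YY][Y]]]][[[[C][YY][Y]][[C][C]][[C]]][[[C][YY][Y]][[C][C]][[C]]]][[[[C][YY][Y]][[C][C]][[C]]]]][[[[[C][YY][Y]][[C][C]][[C]]][[[C][YY][Y]][[C][YY][Y]]][[[C][YY][Y]]]][[[[C][YY][Y]][[C][C]][[C]]][[[C][YY][Y]][[C][YY][Y]]][[[C][YY][Y]]]]][[[[[C][YY][Y]][[C][C]][[C]]][[[C][YY][Y]][[C][YY][Y]]][[[C][YY][Y]]]]]

Derivation:
Step 0: C
Step 1: [C][YY][Y]
Step 2: [[C][YY][Y]][[C][C]][[C]]
Step 3: [[[C][YY][Y]][[C][C]][[C]]][[[C][YY][Y]][[C][YY][Y]]][[[C][YY][Y]]]
Step 4: [[[[C][YY][Y]][[C][C]][[C]]][[[C][YY][Y]][[C][YY][Y]]][[[C][YY][Y]]]][[[[C][YY][Y]][[C][C]][[C]]][[[C][YY][Y]][[C][C]][[C]]]][[[[C][YY][Y]][[C][C]][[C]]]]
Step 5: [[[[[C][YY][Y]][[C][C]][[C]]][[[C][YY][Y]][[C][YY][Y]]][[[C][YY][Y]]]][[[[C][YY][Y]][[C][C]][[C]]][[[C][YY][Y]][[C][C]][[C]]]][[[[C][YY][Y]][[C][C]][[C]]]]][[[[[C][YY][Y]][[C][C]][[C]]][[[C][YY][Y]][[C][YY][Y]]][[[C][YY][Y]]]][[[[C][YY][Y]][[C][C]][[C]]][[[C][YY][Y]][[C][YY][Y]]][[[C][YY][Y]]]]][[[[[C][YY][Y]][[C][C]][[C]]][[[C][YY][Y]][[C][YY][Y]]][[[C][YY][Y]]]]]


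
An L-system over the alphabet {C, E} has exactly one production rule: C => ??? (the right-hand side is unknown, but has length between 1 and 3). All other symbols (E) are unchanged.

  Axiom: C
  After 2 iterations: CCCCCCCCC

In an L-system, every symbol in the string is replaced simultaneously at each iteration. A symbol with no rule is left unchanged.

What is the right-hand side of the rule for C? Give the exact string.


Answer: CCC

Derivation:
Trying C => CCC:
  Step 0: C
  Step 1: CCC
  Step 2: CCCCCCCCC
Matches the given result.


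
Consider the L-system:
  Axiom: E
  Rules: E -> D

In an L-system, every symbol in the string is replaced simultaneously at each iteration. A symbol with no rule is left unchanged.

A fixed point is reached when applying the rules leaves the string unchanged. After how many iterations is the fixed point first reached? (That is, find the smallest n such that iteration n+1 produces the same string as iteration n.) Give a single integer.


Step 0: E
Step 1: D
Step 2: D  (unchanged — fixed point at step 1)

Answer: 1


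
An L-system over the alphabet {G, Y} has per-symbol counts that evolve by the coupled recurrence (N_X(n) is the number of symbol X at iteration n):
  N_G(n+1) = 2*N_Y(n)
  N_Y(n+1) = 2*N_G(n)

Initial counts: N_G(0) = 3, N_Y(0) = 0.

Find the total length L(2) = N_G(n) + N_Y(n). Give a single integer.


Step 0: N_G=3, N_Y=0, L=3
Step 1: N_G=0, N_Y=6, L=6
Step 2: N_G=12, N_Y=0, L=12

Answer: 12


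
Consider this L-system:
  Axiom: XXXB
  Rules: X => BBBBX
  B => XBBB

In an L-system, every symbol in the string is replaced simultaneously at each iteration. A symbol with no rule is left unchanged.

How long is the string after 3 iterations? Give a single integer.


Step 0: length = 4
Step 1: length = 19
Step 2: length = 80
Step 3: length = 339

Answer: 339


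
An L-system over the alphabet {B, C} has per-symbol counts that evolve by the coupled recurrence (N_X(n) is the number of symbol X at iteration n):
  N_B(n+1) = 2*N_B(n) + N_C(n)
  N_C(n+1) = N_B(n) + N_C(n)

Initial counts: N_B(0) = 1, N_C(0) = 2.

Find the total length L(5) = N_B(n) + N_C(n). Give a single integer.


Answer: 322

Derivation:
Step 0: N_B=1, N_C=2, L=3
Step 1: N_B=4, N_C=3, L=7
Step 2: N_B=11, N_C=7, L=18
Step 3: N_B=29, N_C=18, L=47
Step 4: N_B=76, N_C=47, L=123
Step 5: N_B=199, N_C=123, L=322


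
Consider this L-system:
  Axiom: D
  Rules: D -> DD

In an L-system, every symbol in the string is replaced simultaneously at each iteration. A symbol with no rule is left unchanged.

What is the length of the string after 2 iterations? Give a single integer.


Step 0: length = 1
Step 1: length = 2
Step 2: length = 4

Answer: 4


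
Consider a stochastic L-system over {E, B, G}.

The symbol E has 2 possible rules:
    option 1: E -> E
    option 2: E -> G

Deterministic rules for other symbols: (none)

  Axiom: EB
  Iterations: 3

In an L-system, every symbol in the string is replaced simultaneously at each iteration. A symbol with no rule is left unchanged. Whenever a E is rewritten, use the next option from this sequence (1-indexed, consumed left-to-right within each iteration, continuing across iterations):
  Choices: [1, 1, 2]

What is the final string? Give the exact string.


Answer: GB

Derivation:
Step 0: EB
Step 1: EB  (used choices [1])
Step 2: EB  (used choices [1])
Step 3: GB  (used choices [2])


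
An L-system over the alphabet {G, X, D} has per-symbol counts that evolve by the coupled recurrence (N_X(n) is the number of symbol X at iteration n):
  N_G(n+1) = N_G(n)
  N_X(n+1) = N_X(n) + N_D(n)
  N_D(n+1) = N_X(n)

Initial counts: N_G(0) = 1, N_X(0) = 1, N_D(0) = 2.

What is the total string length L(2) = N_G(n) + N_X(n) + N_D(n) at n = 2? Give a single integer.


Step 0: N_G=1, N_X=1, N_D=2, L=4
Step 1: N_G=1, N_X=3, N_D=1, L=5
Step 2: N_G=1, N_X=4, N_D=3, L=8

Answer: 8


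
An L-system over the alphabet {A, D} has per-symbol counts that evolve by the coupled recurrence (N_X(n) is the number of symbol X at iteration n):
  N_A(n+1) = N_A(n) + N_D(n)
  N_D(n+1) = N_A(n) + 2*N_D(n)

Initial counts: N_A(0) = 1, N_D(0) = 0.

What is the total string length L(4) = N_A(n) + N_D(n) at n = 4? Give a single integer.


Step 0: N_A=1, N_D=0, L=1
Step 1: N_A=1, N_D=1, L=2
Step 2: N_A=2, N_D=3, L=5
Step 3: N_A=5, N_D=8, L=13
Step 4: N_A=13, N_D=21, L=34

Answer: 34


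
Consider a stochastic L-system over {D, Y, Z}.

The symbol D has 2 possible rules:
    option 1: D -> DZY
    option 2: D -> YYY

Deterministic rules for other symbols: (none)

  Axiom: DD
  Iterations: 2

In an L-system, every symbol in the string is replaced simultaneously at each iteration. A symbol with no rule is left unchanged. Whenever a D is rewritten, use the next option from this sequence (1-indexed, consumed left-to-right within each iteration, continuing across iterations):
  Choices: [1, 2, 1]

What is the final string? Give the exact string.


Step 0: DD
Step 1: DZYYYY  (used choices [1, 2])
Step 2: DZYZYYYY  (used choices [1])

Answer: DZYZYYYY


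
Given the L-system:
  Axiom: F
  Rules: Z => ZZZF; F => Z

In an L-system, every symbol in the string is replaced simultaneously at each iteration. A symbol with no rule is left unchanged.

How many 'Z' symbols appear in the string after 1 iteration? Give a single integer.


Step 0: F  (0 'Z')
Step 1: Z  (1 'Z')

Answer: 1


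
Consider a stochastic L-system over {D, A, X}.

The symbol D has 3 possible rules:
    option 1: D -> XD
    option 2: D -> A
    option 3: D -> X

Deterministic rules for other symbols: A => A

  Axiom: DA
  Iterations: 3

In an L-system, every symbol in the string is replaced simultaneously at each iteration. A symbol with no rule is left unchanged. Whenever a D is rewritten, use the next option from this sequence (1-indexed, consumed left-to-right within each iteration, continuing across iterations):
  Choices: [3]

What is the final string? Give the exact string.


Step 0: DA
Step 1: XA  (used choices [3])
Step 2: XA  (used choices [])
Step 3: XA  (used choices [])

Answer: XA


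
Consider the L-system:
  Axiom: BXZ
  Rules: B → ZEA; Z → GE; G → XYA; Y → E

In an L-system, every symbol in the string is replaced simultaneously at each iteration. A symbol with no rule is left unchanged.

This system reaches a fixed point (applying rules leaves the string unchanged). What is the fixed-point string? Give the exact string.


Step 0: BXZ
Step 1: ZEAXGE
Step 2: GEEAXXYAE
Step 3: XYAEEAXXEAE
Step 4: XEAEEAXXEAE
Step 5: XEAEEAXXEAE  (unchanged — fixed point at step 4)

Answer: XEAEEAXXEAE


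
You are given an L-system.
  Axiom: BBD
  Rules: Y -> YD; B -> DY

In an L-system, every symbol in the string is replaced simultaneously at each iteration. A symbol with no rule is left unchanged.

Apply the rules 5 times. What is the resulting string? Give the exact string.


Answer: DYDDDDDYDDDDD

Derivation:
Step 0: BBD
Step 1: DYDYD
Step 2: DYDDYDD
Step 3: DYDDDYDDD
Step 4: DYDDDDYDDDD
Step 5: DYDDDDDYDDDDD


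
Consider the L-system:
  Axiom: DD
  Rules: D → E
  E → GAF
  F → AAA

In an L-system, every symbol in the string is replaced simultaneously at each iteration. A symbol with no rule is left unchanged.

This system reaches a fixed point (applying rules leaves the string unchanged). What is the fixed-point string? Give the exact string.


Answer: GAAAAGAAAA

Derivation:
Step 0: DD
Step 1: EE
Step 2: GAFGAF
Step 3: GAAAAGAAAA
Step 4: GAAAAGAAAA  (unchanged — fixed point at step 3)


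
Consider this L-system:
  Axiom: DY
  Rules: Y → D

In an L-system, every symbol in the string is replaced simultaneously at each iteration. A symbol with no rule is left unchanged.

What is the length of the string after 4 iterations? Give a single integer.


Step 0: length = 2
Step 1: length = 2
Step 2: length = 2
Step 3: length = 2
Step 4: length = 2

Answer: 2


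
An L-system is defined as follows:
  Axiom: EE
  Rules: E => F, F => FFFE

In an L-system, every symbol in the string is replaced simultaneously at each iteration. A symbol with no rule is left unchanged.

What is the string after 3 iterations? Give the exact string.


Step 0: EE
Step 1: FF
Step 2: FFFEFFFE
Step 3: FFFEFFFEFFFEFFFFEFFFEFFFEF

Answer: FFFEFFFEFFFEFFFFEFFFEFFFEF


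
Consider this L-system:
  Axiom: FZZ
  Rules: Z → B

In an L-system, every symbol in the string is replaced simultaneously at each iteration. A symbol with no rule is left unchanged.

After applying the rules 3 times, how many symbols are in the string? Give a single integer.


Answer: 3

Derivation:
Step 0: length = 3
Step 1: length = 3
Step 2: length = 3
Step 3: length = 3


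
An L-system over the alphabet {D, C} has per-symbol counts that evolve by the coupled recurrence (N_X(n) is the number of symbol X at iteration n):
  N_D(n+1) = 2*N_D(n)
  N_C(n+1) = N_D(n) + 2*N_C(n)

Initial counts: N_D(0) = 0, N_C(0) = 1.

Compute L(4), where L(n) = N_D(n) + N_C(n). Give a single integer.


Step 0: N_D=0, N_C=1, L=1
Step 1: N_D=0, N_C=2, L=2
Step 2: N_D=0, N_C=4, L=4
Step 3: N_D=0, N_C=8, L=8
Step 4: N_D=0, N_C=16, L=16

Answer: 16
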